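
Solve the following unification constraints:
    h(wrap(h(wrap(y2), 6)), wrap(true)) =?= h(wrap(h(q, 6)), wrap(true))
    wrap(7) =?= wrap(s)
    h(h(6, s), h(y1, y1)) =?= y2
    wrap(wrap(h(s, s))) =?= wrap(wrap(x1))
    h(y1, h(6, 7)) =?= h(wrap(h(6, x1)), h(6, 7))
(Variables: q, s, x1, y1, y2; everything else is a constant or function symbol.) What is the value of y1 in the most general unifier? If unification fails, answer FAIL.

Decompose h/2: wrap(h(wrap(y2), 6)) =?= wrap(h(q, 6)),  wrap(true) =?= wrap(true).
Decompose wrap/1: h(wrap(y2), 6) =?= h(q, 6).
Decompose h/2: wrap(y2) =?= q,  6 =?= 6.
Bind q := wrap(y2); no other remaining equation mentions q.
Delete trivial equation 6 =?= 6.
Delete trivial equation wrap(true) =?= wrap(true).
Decompose wrap/1: 7 =?= s.
Bind s := 7; substituting into the 2 remaining equations that mention s gives: h(h(6, 7), h(y1, y1)) =?= y2,  wrap(wrap(h(7, 7))) =?= wrap(wrap(x1)).
Bind y2 := h(h(6, 7), h(y1, y1)); no other remaining equation mentions y2. Substituting into the earlier binding gives q := wrap(h(h(6, 7), h(y1, y1))).
Decompose wrap/1: wrap(h(7, 7)) =?= wrap(x1).
Decompose wrap/1: h(7, 7) =?= x1.
Bind x1 := h(7, 7); substituting into the remaining equation gives: h(y1, h(6, 7)) =?= h(wrap(h(6, h(7, 7))), h(6, 7)).
Decompose h/2: y1 =?= wrap(h(6, h(7, 7))),  h(6, 7) =?= h(6, 7).
Bind y1 := wrap(h(6, h(7, 7))); no other remaining equation mentions y1. Substituting into the earlier bindings gives q := wrap(h(h(6, 7), h(wrap(h(6, h(7, 7))), wrap(h(6, h(7, 7)))))), y2 := h(h(6, 7), h(wrap(h(6, h(7, 7))), wrap(h(6, h(7, 7))))).
Delete trivial equation h(6, 7) =?= h(6, 7).
MGU = { q -> wrap(h(h(6, 7), h(wrap(h(6, h(7, 7))), wrap(h(6, h(7, 7)))))), s -> 7, y2 -> h(h(6, 7), h(wrap(h(6, h(7, 7))), wrap(h(6, h(7, 7))))), x1 -> h(7, 7), y1 -> wrap(h(6, h(7, 7))) }, so y1 -> wrap(h(6, h(7, 7))).

wrap(h(6, h(7, 7)))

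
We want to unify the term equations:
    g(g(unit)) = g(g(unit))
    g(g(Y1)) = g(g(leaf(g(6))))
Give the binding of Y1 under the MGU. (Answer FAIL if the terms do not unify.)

leaf(g(6))

Delete trivial equation g(g(unit)) = g(g(unit)).
Decompose g/1: g(Y1) = g(leaf(g(6))).
Decompose g/1: Y1 = leaf(g(6)).
Bind Y1 := leaf(g(6)).
MGU = { Y1 ↦ leaf(g(6)) }, so Y1 ↦ leaf(g(6)).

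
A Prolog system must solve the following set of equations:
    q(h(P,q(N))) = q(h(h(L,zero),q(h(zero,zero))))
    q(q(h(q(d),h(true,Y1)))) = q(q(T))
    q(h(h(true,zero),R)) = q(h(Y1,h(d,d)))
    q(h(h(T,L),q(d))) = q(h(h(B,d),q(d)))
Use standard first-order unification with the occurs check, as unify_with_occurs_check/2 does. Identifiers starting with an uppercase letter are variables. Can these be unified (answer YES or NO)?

YES

Decompose q/1: h(P,q(N)) = h(h(L,zero),q(h(zero,zero))).
Decompose h/2: P = h(L,zero),  q(N) = q(h(zero,zero)).
Bind P := h(L,zero); no other remaining equation mentions P.
Decompose q/1: N = h(zero,zero).
Bind N := h(zero,zero); no other remaining equation mentions N.
Decompose q/1: q(h(q(d),h(true,Y1))) = q(T).
Decompose q/1: h(q(d),h(true,Y1)) = T.
Bind T := h(q(d),h(true,Y1)); substituting into the one remaining equation that mentions T gives: q(h(h(h(q(d),h(true,Y1)),L),q(d))) = q(h(h(B,d),q(d))).
Decompose q/1: h(h(true,zero),R) = h(Y1,h(d,d)).
Decompose h/2: h(true,zero) = Y1,  R = h(d,d).
Bind Y1 := h(true,zero); substituting into the one remaining equation that mentions Y1 gives: q(h(h(h(q(d),h(true,h(true,zero))),L),q(d))) = q(h(h(B,d),q(d))). Substituting into the earlier binding gives T := h(q(d),h(true,h(true,zero))).
Bind R := h(d,d); no other remaining equation mentions R.
Decompose q/1: h(h(h(q(d),h(true,h(true,zero))),L),q(d)) = h(h(B,d),q(d)).
Decompose h/2: h(h(q(d),h(true,h(true,zero))),L) = h(B,d),  q(d) = q(d).
Decompose h/2: h(q(d),h(true,h(true,zero))) = B,  L = d.
Bind B := h(q(d),h(true,h(true,zero))); no other remaining equation mentions B.
Bind L := d; no other remaining equation mentions L. Substituting into the earlier binding gives P := h(d,zero).
Delete trivial equation q(d) = q(d).
No equations remain and no clash or occurs-check failure arose, so a unifier exists.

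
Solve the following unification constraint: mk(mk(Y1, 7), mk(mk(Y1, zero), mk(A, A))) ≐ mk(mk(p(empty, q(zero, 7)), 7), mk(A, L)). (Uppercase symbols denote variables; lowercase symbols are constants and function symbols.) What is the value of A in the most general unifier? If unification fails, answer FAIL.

mk(p(empty, q(zero, 7)), zero)

Decompose mk/2: mk(Y1, 7) ≐ mk(p(empty, q(zero, 7)), 7),  mk(mk(Y1, zero), mk(A, A)) ≐ mk(A, L).
Decompose mk/2: Y1 ≐ p(empty, q(zero, 7)),  7 ≐ 7.
Bind Y1 := p(empty, q(zero, 7)); substituting into the one remaining equation that mentions Y1 gives: mk(mk(p(empty, q(zero, 7)), zero), mk(A, A)) ≐ mk(A, L).
Delete trivial equation 7 ≐ 7.
Decompose mk/2: mk(p(empty, q(zero, 7)), zero) ≐ A,  mk(A, A) ≐ L.
Bind A := mk(p(empty, q(zero, 7)), zero); substituting into the remaining equation gives: mk(mk(p(empty, q(zero, 7)), zero), mk(p(empty, q(zero, 7)), zero)) ≐ L.
Bind L := mk(mk(p(empty, q(zero, 7)), zero), mk(p(empty, q(zero, 7)), zero)).
MGU = { Y1 ↦ p(empty, q(zero, 7)), A ↦ mk(p(empty, q(zero, 7)), zero), L ↦ mk(mk(p(empty, q(zero, 7)), zero), mk(p(empty, q(zero, 7)), zero)) }, so A ↦ mk(p(empty, q(zero, 7)), zero).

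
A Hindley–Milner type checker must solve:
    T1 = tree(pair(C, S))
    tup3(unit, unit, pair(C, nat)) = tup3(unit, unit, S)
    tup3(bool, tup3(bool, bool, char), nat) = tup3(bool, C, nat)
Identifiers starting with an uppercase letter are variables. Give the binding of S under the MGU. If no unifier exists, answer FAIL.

pair(tup3(bool, bool, char), nat)

Bind T1 := tree(pair(C, S)); no other remaining equation mentions T1.
Decompose tup3/3: unit = unit,  unit = unit,  pair(C, nat) = S.
Delete trivial equation unit = unit.
Delete trivial equation unit = unit.
Bind S := pair(C, nat); no other remaining equation mentions S. Substituting into the earlier binding gives T1 := tree(pair(C, pair(C, nat))).
Decompose tup3/3: bool = bool,  tup3(bool, bool, char) = C,  nat = nat.
Delete trivial equation bool = bool.
Bind C := tup3(bool, bool, char); no other remaining equation mentions C. Substituting into the earlier bindings gives T1 := tree(pair(tup3(bool, bool, char), pair(tup3(bool, bool, char), nat))), S := pair(tup3(bool, bool, char), nat).
Delete trivial equation nat = nat.
MGU = { T1 ↦ tree(pair(tup3(bool, bool, char), pair(tup3(bool, bool, char), nat))), S ↦ pair(tup3(bool, bool, char), nat), C ↦ tup3(bool, bool, char) }, so S ↦ pair(tup3(bool, bool, char), nat).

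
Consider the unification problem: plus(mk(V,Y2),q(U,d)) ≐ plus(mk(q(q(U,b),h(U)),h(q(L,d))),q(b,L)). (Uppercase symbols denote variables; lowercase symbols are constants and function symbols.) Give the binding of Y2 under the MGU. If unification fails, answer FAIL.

Decompose plus/2: mk(V,Y2) ≐ mk(q(q(U,b),h(U)),h(q(L,d))),  q(U,d) ≐ q(b,L).
Decompose mk/2: V ≐ q(q(U,b),h(U)),  Y2 ≐ h(q(L,d)).
Bind V := q(q(U,b),h(U)); no other remaining equation mentions V.
Bind Y2 := h(q(L,d)); no other remaining equation mentions Y2.
Decompose q/2: U ≐ b,  d ≐ L.
Bind U := b; no other remaining equation mentions U. Substituting into the earlier binding gives V := q(q(b,b),h(b)).
Bind L := d. Substituting into the earlier binding gives Y2 := h(q(d,d)).
MGU = { V ↦ q(q(b,b),h(b)), Y2 ↦ h(q(d,d)), U ↦ b, L ↦ d }, so Y2 ↦ h(q(d,d)).

h(q(d,d))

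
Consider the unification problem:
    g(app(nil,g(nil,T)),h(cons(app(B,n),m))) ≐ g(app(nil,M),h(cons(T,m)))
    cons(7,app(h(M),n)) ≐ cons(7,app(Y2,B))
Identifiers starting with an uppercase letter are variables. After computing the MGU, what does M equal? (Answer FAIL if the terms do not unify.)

Decompose g/2: app(nil,g(nil,T)) ≐ app(nil,M),  h(cons(app(B,n),m)) ≐ h(cons(T,m)).
Decompose app/2: nil ≐ nil,  g(nil,T) ≐ M.
Delete trivial equation nil ≐ nil.
Bind M := g(nil,T); substituting into the one remaining equation that mentions M gives: cons(7,app(h(g(nil,T)),n)) ≐ cons(7,app(Y2,B)).
Decompose h/1: cons(app(B,n),m) ≐ cons(T,m).
Decompose cons/2: app(B,n) ≐ T,  m ≐ m.
Bind T := app(B,n); substituting into the one remaining equation that mentions T gives: cons(7,app(h(g(nil,app(B,n))),n)) ≐ cons(7,app(Y2,B)). Substituting into the earlier binding gives M := g(nil,app(B,n)).
Delete trivial equation m ≐ m.
Decompose cons/2: 7 ≐ 7,  app(h(g(nil,app(B,n))),n) ≐ app(Y2,B).
Delete trivial equation 7 ≐ 7.
Decompose app/2: h(g(nil,app(B,n))) ≐ Y2,  n ≐ B.
Bind Y2 := h(g(nil,app(B,n))); no other remaining equation mentions Y2.
Bind B := n. Substituting into the earlier bindings gives M := g(nil,app(n,n)), T := app(n,n), Y2 := h(g(nil,app(n,n))).
MGU = { M -> g(nil,app(n,n)), T -> app(n,n), Y2 -> h(g(nil,app(n,n))), B -> n }, so M -> g(nil,app(n,n)).

g(nil,app(n,n))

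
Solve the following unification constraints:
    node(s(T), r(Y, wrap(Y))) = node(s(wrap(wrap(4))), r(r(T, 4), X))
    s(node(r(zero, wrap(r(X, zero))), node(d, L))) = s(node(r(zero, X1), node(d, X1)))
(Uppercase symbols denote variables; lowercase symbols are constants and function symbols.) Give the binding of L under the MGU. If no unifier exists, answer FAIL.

wrap(r(wrap(r(wrap(wrap(4)), 4)), zero))

Decompose node/2: s(T) = s(wrap(wrap(4))),  r(Y, wrap(Y)) = r(r(T, 4), X).
Decompose s/1: T = wrap(wrap(4)).
Bind T := wrap(wrap(4)); substituting into the one remaining equation that mentions T gives: r(Y, wrap(Y)) = r(r(wrap(wrap(4)), 4), X).
Decompose r/2: Y = r(wrap(wrap(4)), 4),  wrap(Y) = X.
Bind Y := r(wrap(wrap(4)), 4); substituting into the one remaining equation that mentions Y gives: wrap(r(wrap(wrap(4)), 4)) = X.
Bind X := wrap(r(wrap(wrap(4)), 4)); substituting into the remaining equation gives: s(node(r(zero, wrap(r(wrap(r(wrap(wrap(4)), 4)), zero))), node(d, L))) = s(node(r(zero, X1), node(d, X1))).
Decompose s/1: node(r(zero, wrap(r(wrap(r(wrap(wrap(4)), 4)), zero))), node(d, L)) = node(r(zero, X1), node(d, X1)).
Decompose node/2: r(zero, wrap(r(wrap(r(wrap(wrap(4)), 4)), zero))) = r(zero, X1),  node(d, L) = node(d, X1).
Decompose r/2: zero = zero,  wrap(r(wrap(r(wrap(wrap(4)), 4)), zero)) = X1.
Delete trivial equation zero = zero.
Bind X1 := wrap(r(wrap(r(wrap(wrap(4)), 4)), zero)); substituting into the remaining equation gives: node(d, L) = node(d, wrap(r(wrap(r(wrap(wrap(4)), 4)), zero))).
Decompose node/2: d = d,  L = wrap(r(wrap(r(wrap(wrap(4)), 4)), zero)).
Delete trivial equation d = d.
Bind L := wrap(r(wrap(r(wrap(wrap(4)), 4)), zero)).
MGU = { T := wrap(wrap(4)), Y := r(wrap(wrap(4)), 4), X := wrap(r(wrap(wrap(4)), 4)), X1 := wrap(r(wrap(r(wrap(wrap(4)), 4)), zero)), L := wrap(r(wrap(r(wrap(wrap(4)), 4)), zero)) }, so L := wrap(r(wrap(r(wrap(wrap(4)), 4)), zero)).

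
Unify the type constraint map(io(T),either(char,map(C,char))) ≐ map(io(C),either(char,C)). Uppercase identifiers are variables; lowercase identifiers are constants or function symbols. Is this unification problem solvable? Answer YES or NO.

NO

Decompose map/2: io(T) ≐ io(C),  either(char,map(C,char)) ≐ either(char,C).
Decompose io/1: T ≐ C.
Bind T := C; no other remaining equation mentions T.
Decompose either/2: char ≐ char,  map(C,char) ≐ C.
Delete trivial equation char ≐ char.
Occurs check fails: C occurs in map(C,char); the equation C ≐ map(C,char) has no finite solution.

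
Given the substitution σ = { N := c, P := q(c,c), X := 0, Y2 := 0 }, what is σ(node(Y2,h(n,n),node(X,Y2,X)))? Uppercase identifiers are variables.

Replace each occurrence of X with 0.
Replace each occurrence of Y2 with 0.
Result: node(0,h(n,n),node(0,0,0)).

node(0,h(n,n),node(0,0,0))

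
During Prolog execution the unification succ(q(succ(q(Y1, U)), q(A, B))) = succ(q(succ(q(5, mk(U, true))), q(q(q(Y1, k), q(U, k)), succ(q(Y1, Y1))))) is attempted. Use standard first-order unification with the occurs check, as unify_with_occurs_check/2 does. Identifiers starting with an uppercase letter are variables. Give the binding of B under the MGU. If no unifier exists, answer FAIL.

FAIL

Decompose succ/1: q(succ(q(Y1, U)), q(A, B)) = q(succ(q(5, mk(U, true))), q(q(q(Y1, k), q(U, k)), succ(q(Y1, Y1)))).
Decompose q/2: succ(q(Y1, U)) = succ(q(5, mk(U, true))),  q(A, B) = q(q(q(Y1, k), q(U, k)), succ(q(Y1, Y1))).
Decompose succ/1: q(Y1, U) = q(5, mk(U, true)).
Decompose q/2: Y1 = 5,  U = mk(U, true).
Bind Y1 := 5; substituting into the one remaining equation that mentions Y1 gives: q(A, B) = q(q(q(5, k), q(U, k)), succ(q(5, 5))).
Occurs check fails: U occurs in mk(U, true); the equation U = mk(U, true) has no finite solution.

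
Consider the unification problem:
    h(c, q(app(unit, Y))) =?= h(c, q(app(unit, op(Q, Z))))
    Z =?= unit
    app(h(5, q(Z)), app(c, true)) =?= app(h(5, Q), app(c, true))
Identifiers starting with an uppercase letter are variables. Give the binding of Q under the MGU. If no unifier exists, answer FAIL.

Decompose h/2: c =?= c,  q(app(unit, Y)) =?= q(app(unit, op(Q, Z))).
Delete trivial equation c =?= c.
Decompose q/1: app(unit, Y) =?= app(unit, op(Q, Z)).
Decompose app/2: unit =?= unit,  Y =?= op(Q, Z).
Delete trivial equation unit =?= unit.
Bind Y := op(Q, Z); no other remaining equation mentions Y.
Bind Z := unit; substituting into the remaining equation gives: app(h(5, q(unit)), app(c, true)) =?= app(h(5, Q), app(c, true)). Substituting into the earlier binding gives Y := op(Q, unit).
Decompose app/2: h(5, q(unit)) =?= h(5, Q),  app(c, true) =?= app(c, true).
Decompose h/2: 5 =?= 5,  q(unit) =?= Q.
Delete trivial equation 5 =?= 5.
Bind Q := q(unit); no other remaining equation mentions Q. Substituting into the earlier binding gives Y := op(q(unit), unit).
Delete trivial equation app(c, true) =?= app(c, true).
MGU = { Y ↦ op(q(unit), unit), Z ↦ unit, Q ↦ q(unit) }, so Q ↦ q(unit).

q(unit)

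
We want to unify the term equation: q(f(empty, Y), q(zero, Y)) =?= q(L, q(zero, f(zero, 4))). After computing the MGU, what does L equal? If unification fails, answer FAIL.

f(empty, f(zero, 4))

Decompose q/2: f(empty, Y) =?= L,  q(zero, Y) =?= q(zero, f(zero, 4)).
Bind L := f(empty, Y); no other remaining equation mentions L.
Decompose q/2: zero =?= zero,  Y =?= f(zero, 4).
Delete trivial equation zero =?= zero.
Bind Y := f(zero, 4). Substituting into the earlier binding gives L := f(empty, f(zero, 4)).
MGU = { L ↦ f(empty, f(zero, 4)), Y ↦ f(zero, 4) }, so L ↦ f(empty, f(zero, 4)).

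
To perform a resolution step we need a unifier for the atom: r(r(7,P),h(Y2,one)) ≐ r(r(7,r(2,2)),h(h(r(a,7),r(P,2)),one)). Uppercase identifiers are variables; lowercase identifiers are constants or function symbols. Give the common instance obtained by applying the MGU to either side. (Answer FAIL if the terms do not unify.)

Decompose r/2: r(7,P) ≐ r(7,r(2,2)),  h(Y2,one) ≐ h(h(r(a,7),r(P,2)),one).
Decompose r/2: 7 ≐ 7,  P ≐ r(2,2).
Delete trivial equation 7 ≐ 7.
Bind P := r(2,2); substituting into the remaining equation gives: h(Y2,one) ≐ h(h(r(a,7),r(r(2,2),2)),one).
Decompose h/2: Y2 ≐ h(r(a,7),r(r(2,2),2)),  one ≐ one.
Bind Y2 := h(r(a,7),r(r(2,2),2)); no other remaining equation mentions Y2.
Delete trivial equation one ≐ one.
Applying the MGU to either side gives r(r(7,r(2,2)),h(h(r(a,7),r(r(2,2),2)),one)).

r(r(7,r(2,2)),h(h(r(a,7),r(r(2,2),2)),one))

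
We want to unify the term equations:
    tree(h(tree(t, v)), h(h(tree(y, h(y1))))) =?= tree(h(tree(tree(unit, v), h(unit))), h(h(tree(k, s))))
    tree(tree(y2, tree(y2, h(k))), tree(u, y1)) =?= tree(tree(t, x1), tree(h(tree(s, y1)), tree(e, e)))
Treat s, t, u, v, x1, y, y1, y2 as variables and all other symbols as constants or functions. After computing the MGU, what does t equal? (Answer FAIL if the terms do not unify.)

Decompose tree/2: h(tree(t, v)) =?= h(tree(tree(unit, v), h(unit))),  h(h(tree(y, h(y1)))) =?= h(h(tree(k, s))).
Decompose h/1: tree(t, v) =?= tree(tree(unit, v), h(unit)).
Decompose tree/2: t =?= tree(unit, v),  v =?= h(unit).
Bind t := tree(unit, v); substituting into the one remaining equation that mentions t gives: tree(tree(y2, tree(y2, h(k))), tree(u, y1)) =?= tree(tree(tree(unit, v), x1), tree(h(tree(s, y1)), tree(e, e))).
Bind v := h(unit); substituting into the one remaining equation that mentions v gives: tree(tree(y2, tree(y2, h(k))), tree(u, y1)) =?= tree(tree(tree(unit, h(unit)), x1), tree(h(tree(s, y1)), tree(e, e))). Substituting into the earlier binding gives t := tree(unit, h(unit)).
Decompose h/1: h(tree(y, h(y1))) =?= h(tree(k, s)).
Decompose h/1: tree(y, h(y1)) =?= tree(k, s).
Decompose tree/2: y =?= k,  h(y1) =?= s.
Bind y := k; no other remaining equation mentions y.
Bind s := h(y1); substituting into the remaining equation gives: tree(tree(y2, tree(y2, h(k))), tree(u, y1)) =?= tree(tree(tree(unit, h(unit)), x1), tree(h(tree(h(y1), y1)), tree(e, e))).
Decompose tree/2: tree(y2, tree(y2, h(k))) =?= tree(tree(unit, h(unit)), x1),  tree(u, y1) =?= tree(h(tree(h(y1), y1)), tree(e, e)).
Decompose tree/2: y2 =?= tree(unit, h(unit)),  tree(y2, h(k)) =?= x1.
Bind y2 := tree(unit, h(unit)); substituting into the one remaining equation that mentions y2 gives: tree(tree(unit, h(unit)), h(k)) =?= x1.
Bind x1 := tree(tree(unit, h(unit)), h(k)); no other remaining equation mentions x1.
Decompose tree/2: u =?= h(tree(h(y1), y1)),  y1 =?= tree(e, e).
Bind u := h(tree(h(y1), y1)); no other remaining equation mentions u.
Bind y1 := tree(e, e). Substituting into the earlier bindings gives s := h(tree(e, e)), u := h(tree(h(tree(e, e)), tree(e, e))).
MGU = { t := tree(unit, h(unit)), v := h(unit), y := k, s := h(tree(e, e)), y2 := tree(unit, h(unit)), x1 := tree(tree(unit, h(unit)), h(k)), u := h(tree(h(tree(e, e)), tree(e, e))), y1 := tree(e, e) }, so t := tree(unit, h(unit)).

tree(unit, h(unit))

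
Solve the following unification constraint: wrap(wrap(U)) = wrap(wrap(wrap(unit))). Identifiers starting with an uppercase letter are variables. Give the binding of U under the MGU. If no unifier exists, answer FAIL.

wrap(unit)

Decompose wrap/1: wrap(U) = wrap(wrap(unit)).
Decompose wrap/1: U = wrap(unit).
Bind U := wrap(unit).
MGU = { U -> wrap(unit) }, so U -> wrap(unit).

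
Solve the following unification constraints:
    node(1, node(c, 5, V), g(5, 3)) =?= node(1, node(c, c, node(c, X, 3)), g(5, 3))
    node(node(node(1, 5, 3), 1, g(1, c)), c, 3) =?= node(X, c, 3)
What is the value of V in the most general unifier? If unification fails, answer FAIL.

FAIL

Decompose node/3: 1 =?= 1,  node(c, 5, V) =?= node(c, c, node(c, X, 3)),  g(5, 3) =?= g(5, 3).
Delete trivial equation 1 =?= 1.
Decompose node/3: c =?= c,  5 =?= c,  V =?= node(c, X, 3).
Delete trivial equation c =?= c.
Clash: constants 5 and c differ; no unifier exists.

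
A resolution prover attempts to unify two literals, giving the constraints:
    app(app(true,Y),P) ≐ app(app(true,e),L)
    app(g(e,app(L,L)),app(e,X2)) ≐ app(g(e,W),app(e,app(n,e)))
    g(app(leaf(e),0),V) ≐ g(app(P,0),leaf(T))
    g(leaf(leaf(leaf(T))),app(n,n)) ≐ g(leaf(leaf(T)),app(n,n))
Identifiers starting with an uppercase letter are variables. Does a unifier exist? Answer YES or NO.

Decompose app/2: app(true,Y) ≐ app(true,e),  P ≐ L.
Decompose app/2: true ≐ true,  Y ≐ e.
Delete trivial equation true ≐ true.
Bind Y := e; no other remaining equation mentions Y.
Bind P := L; substituting into the one remaining equation that mentions P gives: g(app(leaf(e),0),V) ≐ g(app(L,0),leaf(T)).
Decompose app/2: g(e,app(L,L)) ≐ g(e,W),  app(e,X2) ≐ app(e,app(n,e)).
Decompose g/2: e ≐ e,  app(L,L) ≐ W.
Delete trivial equation e ≐ e.
Bind W := app(L,L); no other remaining equation mentions W.
Decompose app/2: e ≐ e,  X2 ≐ app(n,e).
Delete trivial equation e ≐ e.
Bind X2 := app(n,e); no other remaining equation mentions X2.
Decompose g/2: app(leaf(e),0) ≐ app(L,0),  V ≐ leaf(T).
Decompose app/2: leaf(e) ≐ L,  0 ≐ 0.
Bind L := leaf(e); no other remaining equation mentions L. Substituting into the earlier bindings gives P := leaf(e), W := app(leaf(e),leaf(e)).
Delete trivial equation 0 ≐ 0.
Bind V := leaf(T); no other remaining equation mentions V.
Decompose g/2: leaf(leaf(leaf(T))) ≐ leaf(leaf(T)),  app(n,n) ≐ app(n,n).
Decompose leaf/1: leaf(leaf(T)) ≐ leaf(T).
Decompose leaf/1: leaf(T) ≐ T.
Occurs check fails: T occurs in leaf(T); the equation T ≐ leaf(T) has no finite solution.

NO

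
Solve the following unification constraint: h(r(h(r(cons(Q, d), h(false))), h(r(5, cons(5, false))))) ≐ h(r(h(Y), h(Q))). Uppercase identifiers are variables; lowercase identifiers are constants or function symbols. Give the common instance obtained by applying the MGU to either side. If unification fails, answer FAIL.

Decompose h/1: r(h(r(cons(Q, d), h(false))), h(r(5, cons(5, false)))) ≐ r(h(Y), h(Q)).
Decompose r/2: h(r(cons(Q, d), h(false))) ≐ h(Y),  h(r(5, cons(5, false))) ≐ h(Q).
Decompose h/1: r(cons(Q, d), h(false)) ≐ Y.
Bind Y := r(cons(Q, d), h(false)); no other remaining equation mentions Y.
Decompose h/1: r(5, cons(5, false)) ≐ Q.
Bind Q := r(5, cons(5, false)). Substituting into the earlier binding gives Y := r(cons(r(5, cons(5, false)), d), h(false)).
Applying the MGU to either side gives h(r(h(r(cons(r(5, cons(5, false)), d), h(false))), h(r(5, cons(5, false))))).

h(r(h(r(cons(r(5, cons(5, false)), d), h(false))), h(r(5, cons(5, false)))))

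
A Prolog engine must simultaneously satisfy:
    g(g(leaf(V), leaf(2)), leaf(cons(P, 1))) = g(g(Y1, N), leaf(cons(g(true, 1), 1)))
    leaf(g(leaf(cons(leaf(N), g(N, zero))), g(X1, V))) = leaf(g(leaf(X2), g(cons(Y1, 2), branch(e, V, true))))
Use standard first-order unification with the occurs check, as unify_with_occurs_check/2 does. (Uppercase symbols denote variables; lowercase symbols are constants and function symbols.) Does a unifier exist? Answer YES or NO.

Decompose g/2: g(leaf(V), leaf(2)) = g(Y1, N),  leaf(cons(P, 1)) = leaf(cons(g(true, 1), 1)).
Decompose g/2: leaf(V) = Y1,  leaf(2) = N.
Bind Y1 := leaf(V); substituting into the one remaining equation that mentions Y1 gives: leaf(g(leaf(cons(leaf(N), g(N, zero))), g(X1, V))) = leaf(g(leaf(X2), g(cons(leaf(V), 2), branch(e, V, true)))).
Bind N := leaf(2); substituting into the one remaining equation that mentions N gives: leaf(g(leaf(cons(leaf(leaf(2)), g(leaf(2), zero))), g(X1, V))) = leaf(g(leaf(X2), g(cons(leaf(V), 2), branch(e, V, true)))).
Decompose leaf/1: cons(P, 1) = cons(g(true, 1), 1).
Decompose cons/2: P = g(true, 1),  1 = 1.
Bind P := g(true, 1); no other remaining equation mentions P.
Delete trivial equation 1 = 1.
Decompose leaf/1: g(leaf(cons(leaf(leaf(2)), g(leaf(2), zero))), g(X1, V)) = g(leaf(X2), g(cons(leaf(V), 2), branch(e, V, true))).
Decompose g/2: leaf(cons(leaf(leaf(2)), g(leaf(2), zero))) = leaf(X2),  g(X1, V) = g(cons(leaf(V), 2), branch(e, V, true)).
Decompose leaf/1: cons(leaf(leaf(2)), g(leaf(2), zero)) = X2.
Bind X2 := cons(leaf(leaf(2)), g(leaf(2), zero)); no other remaining equation mentions X2.
Decompose g/2: X1 = cons(leaf(V), 2),  V = branch(e, V, true).
Bind X1 := cons(leaf(V), 2); no other remaining equation mentions X1.
Occurs check fails: V occurs in branch(e, V, true); the equation V = branch(e, V, true) has no finite solution.

NO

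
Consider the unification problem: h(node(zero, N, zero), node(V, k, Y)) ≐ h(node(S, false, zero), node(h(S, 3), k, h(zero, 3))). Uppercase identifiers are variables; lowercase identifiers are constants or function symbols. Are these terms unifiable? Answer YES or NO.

YES

Decompose h/2: node(zero, N, zero) ≐ node(S, false, zero),  node(V, k, Y) ≐ node(h(S, 3), k, h(zero, 3)).
Decompose node/3: zero ≐ S,  N ≐ false,  zero ≐ zero.
Bind S := zero; substituting into the one remaining equation that mentions S gives: node(V, k, Y) ≐ node(h(zero, 3), k, h(zero, 3)).
Bind N := false; no other remaining equation mentions N.
Delete trivial equation zero ≐ zero.
Decompose node/3: V ≐ h(zero, 3),  k ≐ k,  Y ≐ h(zero, 3).
Bind V := h(zero, 3); no other remaining equation mentions V.
Delete trivial equation k ≐ k.
Bind Y := h(zero, 3).
No equations remain and no clash or occurs-check failure arose, so a unifier exists.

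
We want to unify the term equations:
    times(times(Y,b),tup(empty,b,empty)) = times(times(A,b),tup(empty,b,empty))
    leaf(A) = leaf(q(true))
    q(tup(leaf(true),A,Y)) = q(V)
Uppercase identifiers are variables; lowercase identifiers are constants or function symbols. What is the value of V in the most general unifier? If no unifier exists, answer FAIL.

tup(leaf(true),q(true),q(true))

Decompose times/2: times(Y,b) = times(A,b),  tup(empty,b,empty) = tup(empty,b,empty).
Decompose times/2: Y = A,  b = b.
Bind Y := A; substituting into the one remaining equation that mentions Y gives: q(tup(leaf(true),A,A)) = q(V).
Delete trivial equation b = b.
Delete trivial equation tup(empty,b,empty) = tup(empty,b,empty).
Decompose leaf/1: A = q(true).
Bind A := q(true); substituting into the remaining equation gives: q(tup(leaf(true),q(true),q(true))) = q(V). Substituting into the earlier binding gives Y := q(true).
Decompose q/1: tup(leaf(true),q(true),q(true)) = V.
Bind V := tup(leaf(true),q(true),q(true)).
MGU = { Y := q(true), A := q(true), V := tup(leaf(true),q(true),q(true)) }, so V := tup(leaf(true),q(true),q(true)).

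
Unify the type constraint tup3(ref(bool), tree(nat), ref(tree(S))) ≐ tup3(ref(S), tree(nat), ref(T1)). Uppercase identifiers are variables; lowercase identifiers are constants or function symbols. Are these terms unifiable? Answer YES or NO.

Decompose tup3/3: ref(bool) ≐ ref(S),  tree(nat) ≐ tree(nat),  ref(tree(S)) ≐ ref(T1).
Decompose ref/1: bool ≐ S.
Bind S := bool; substituting into the one remaining equation that mentions S gives: ref(tree(bool)) ≐ ref(T1).
Delete trivial equation tree(nat) ≐ tree(nat).
Decompose ref/1: tree(bool) ≐ T1.
Bind T1 := tree(bool).
No equations remain and no clash or occurs-check failure arose, so a unifier exists.

YES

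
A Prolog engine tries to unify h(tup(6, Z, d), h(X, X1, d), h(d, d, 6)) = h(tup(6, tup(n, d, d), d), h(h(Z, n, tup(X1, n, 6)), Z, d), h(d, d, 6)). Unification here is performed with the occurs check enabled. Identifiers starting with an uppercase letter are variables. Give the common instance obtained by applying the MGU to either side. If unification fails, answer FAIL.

Decompose h/3: tup(6, Z, d) = tup(6, tup(n, d, d), d),  h(X, X1, d) = h(h(Z, n, tup(X1, n, 6)), Z, d),  h(d, d, 6) = h(d, d, 6).
Decompose tup/3: 6 = 6,  Z = tup(n, d, d),  d = d.
Delete trivial equation 6 = 6.
Bind Z := tup(n, d, d); substituting into the one remaining equation that mentions Z gives: h(X, X1, d) = h(h(tup(n, d, d), n, tup(X1, n, 6)), tup(n, d, d), d).
Delete trivial equation d = d.
Decompose h/3: X = h(tup(n, d, d), n, tup(X1, n, 6)),  X1 = tup(n, d, d),  d = d.
Bind X := h(tup(n, d, d), n, tup(X1, n, 6)); no other remaining equation mentions X.
Bind X1 := tup(n, d, d); no other remaining equation mentions X1. Substituting into the earlier binding gives X := h(tup(n, d, d), n, tup(tup(n, d, d), n, 6)).
Delete trivial equation d = d.
Delete trivial equation h(d, d, 6) = h(d, d, 6).
Applying the MGU to either side gives h(tup(6, tup(n, d, d), d), h(h(tup(n, d, d), n, tup(tup(n, d, d), n, 6)), tup(n, d, d), d), h(d, d, 6)).

h(tup(6, tup(n, d, d), d), h(h(tup(n, d, d), n, tup(tup(n, d, d), n, 6)), tup(n, d, d), d), h(d, d, 6))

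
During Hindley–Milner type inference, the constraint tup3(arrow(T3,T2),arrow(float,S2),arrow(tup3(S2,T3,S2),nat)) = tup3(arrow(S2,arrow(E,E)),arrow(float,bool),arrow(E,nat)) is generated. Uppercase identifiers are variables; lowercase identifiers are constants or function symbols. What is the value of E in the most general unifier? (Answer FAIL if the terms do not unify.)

Decompose tup3/3: arrow(T3,T2) = arrow(S2,arrow(E,E)),  arrow(float,S2) = arrow(float,bool),  arrow(tup3(S2,T3,S2),nat) = arrow(E,nat).
Decompose arrow/2: T3 = S2,  T2 = arrow(E,E).
Bind T3 := S2; substituting into the one remaining equation that mentions T3 gives: arrow(tup3(S2,S2,S2),nat) = arrow(E,nat).
Bind T2 := arrow(E,E); no other remaining equation mentions T2.
Decompose arrow/2: float = float,  S2 = bool.
Delete trivial equation float = float.
Bind S2 := bool; substituting into the remaining equation gives: arrow(tup3(bool,bool,bool),nat) = arrow(E,nat). Substituting into the earlier binding gives T3 := bool.
Decompose arrow/2: tup3(bool,bool,bool) = E,  nat = nat.
Bind E := tup3(bool,bool,bool); no other remaining equation mentions E. Substituting into the earlier binding gives T2 := arrow(tup3(bool,bool,bool),tup3(bool,bool,bool)).
Delete trivial equation nat = nat.
MGU = { T3 ↦ bool, T2 ↦ arrow(tup3(bool,bool,bool),tup3(bool,bool,bool)), S2 ↦ bool, E ↦ tup3(bool,bool,bool) }, so E ↦ tup3(bool,bool,bool).

tup3(bool,bool,bool)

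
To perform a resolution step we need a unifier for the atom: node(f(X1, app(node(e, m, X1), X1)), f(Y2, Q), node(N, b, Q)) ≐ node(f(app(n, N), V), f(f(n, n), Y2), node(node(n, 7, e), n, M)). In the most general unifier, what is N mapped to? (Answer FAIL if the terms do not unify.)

FAIL

Decompose node/3: f(X1, app(node(e, m, X1), X1)) ≐ f(app(n, N), V),  f(Y2, Q) ≐ f(f(n, n), Y2),  node(N, b, Q) ≐ node(node(n, 7, e), n, M).
Decompose f/2: X1 ≐ app(n, N),  app(node(e, m, X1), X1) ≐ V.
Bind X1 := app(n, N); substituting into the one remaining equation that mentions X1 gives: app(node(e, m, app(n, N)), app(n, N)) ≐ V.
Bind V := app(node(e, m, app(n, N)), app(n, N)); no other remaining equation mentions V.
Decompose f/2: Y2 ≐ f(n, n),  Q ≐ Y2.
Bind Y2 := f(n, n); substituting into the one remaining equation that mentions Y2 gives: Q ≐ f(n, n).
Bind Q := f(n, n); substituting into the remaining equation gives: node(N, b, f(n, n)) ≐ node(node(n, 7, e), n, M).
Decompose node/3: N ≐ node(n, 7, e),  b ≐ n,  f(n, n) ≐ M.
Bind N := node(n, 7, e); no other remaining equation mentions N. Substituting into the earlier bindings gives X1 := app(n, node(n, 7, e)), V := app(node(e, m, app(n, node(n, 7, e))), app(n, node(n, 7, e))).
Clash: constants b and n differ; no unifier exists.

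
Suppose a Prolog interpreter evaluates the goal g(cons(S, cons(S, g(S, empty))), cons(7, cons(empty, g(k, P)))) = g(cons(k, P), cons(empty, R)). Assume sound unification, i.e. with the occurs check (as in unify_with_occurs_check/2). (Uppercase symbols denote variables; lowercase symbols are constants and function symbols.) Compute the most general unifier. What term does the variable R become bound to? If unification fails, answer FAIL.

Decompose g/2: cons(S, cons(S, g(S, empty))) = cons(k, P),  cons(7, cons(empty, g(k, P))) = cons(empty, R).
Decompose cons/2: S = k,  cons(S, g(S, empty)) = P.
Bind S := k; substituting into the one remaining equation that mentions S gives: cons(k, g(k, empty)) = P.
Bind P := cons(k, g(k, empty)); substituting into the remaining equation gives: cons(7, cons(empty, g(k, cons(k, g(k, empty))))) = cons(empty, R).
Decompose cons/2: 7 = empty,  cons(empty, g(k, cons(k, g(k, empty)))) = R.
Clash: constants 7 and empty differ; no unifier exists.

FAIL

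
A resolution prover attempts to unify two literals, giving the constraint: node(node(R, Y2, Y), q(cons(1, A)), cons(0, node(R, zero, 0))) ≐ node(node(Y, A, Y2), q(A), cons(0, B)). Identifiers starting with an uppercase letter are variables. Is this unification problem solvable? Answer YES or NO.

Decompose node/3: node(R, Y2, Y) ≐ node(Y, A, Y2),  q(cons(1, A)) ≐ q(A),  cons(0, node(R, zero, 0)) ≐ cons(0, B).
Decompose node/3: R ≐ Y,  Y2 ≐ A,  Y ≐ Y2.
Bind R := Y; substituting into the one remaining equation that mentions R gives: cons(0, node(Y, zero, 0)) ≐ cons(0, B).
Bind Y2 := A; substituting into the one remaining equation that mentions Y2 gives: Y ≐ A.
Bind Y := A; substituting into the one remaining equation that mentions Y gives: cons(0, node(A, zero, 0)) ≐ cons(0, B). Substituting into the earlier binding gives R := A.
Decompose q/1: cons(1, A) ≐ A.
Occurs check fails: A occurs in cons(1, A); the equation A ≐ cons(1, A) has no finite solution.

NO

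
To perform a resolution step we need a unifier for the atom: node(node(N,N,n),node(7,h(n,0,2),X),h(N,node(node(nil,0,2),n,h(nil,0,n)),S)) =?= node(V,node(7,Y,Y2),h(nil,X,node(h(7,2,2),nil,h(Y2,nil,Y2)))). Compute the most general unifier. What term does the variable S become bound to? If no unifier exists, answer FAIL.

Decompose node/3: node(N,N,n) =?= V,  node(7,h(n,0,2),X) =?= node(7,Y,Y2),  h(N,node(node(nil,0,2),n,h(nil,0,n)),S) =?= h(nil,X,node(h(7,2,2),nil,h(Y2,nil,Y2))).
Bind V := node(N,N,n); no other remaining equation mentions V.
Decompose node/3: 7 =?= 7,  h(n,0,2) =?= Y,  X =?= Y2.
Delete trivial equation 7 =?= 7.
Bind Y := h(n,0,2); no other remaining equation mentions Y.
Bind X := Y2; substituting into the remaining equation gives: h(N,node(node(nil,0,2),n,h(nil,0,n)),S) =?= h(nil,Y2,node(h(7,2,2),nil,h(Y2,nil,Y2))).
Decompose h/3: N =?= nil,  node(node(nil,0,2),n,h(nil,0,n)) =?= Y2,  S =?= node(h(7,2,2),nil,h(Y2,nil,Y2)).
Bind N := nil; no other remaining equation mentions N. Substituting into the earlier binding gives V := node(nil,nil,n).
Bind Y2 := node(node(nil,0,2),n,h(nil,0,n)); substituting into the remaining equation gives: S =?= node(h(7,2,2),nil,h(node(node(nil,0,2),n,h(nil,0,n)),nil,node(node(nil,0,2),n,h(nil,0,n)))). Substituting into the earlier binding gives X := node(node(nil,0,2),n,h(nil,0,n)).
Bind S := node(h(7,2,2),nil,h(node(node(nil,0,2),n,h(nil,0,n)),nil,node(node(nil,0,2),n,h(nil,0,n)))).
MGU = { V ↦ node(nil,nil,n), Y ↦ h(n,0,2), X ↦ node(node(nil,0,2),n,h(nil,0,n)), N ↦ nil, Y2 ↦ node(node(nil,0,2),n,h(nil,0,n)), S ↦ node(h(7,2,2),nil,h(node(node(nil,0,2),n,h(nil,0,n)),nil,node(node(nil,0,2),n,h(nil,0,n)))) }, so S ↦ node(h(7,2,2),nil,h(node(node(nil,0,2),n,h(nil,0,n)),nil,node(node(nil,0,2),n,h(nil,0,n)))).

node(h(7,2,2),nil,h(node(node(nil,0,2),n,h(nil,0,n)),nil,node(node(nil,0,2),n,h(nil,0,n))))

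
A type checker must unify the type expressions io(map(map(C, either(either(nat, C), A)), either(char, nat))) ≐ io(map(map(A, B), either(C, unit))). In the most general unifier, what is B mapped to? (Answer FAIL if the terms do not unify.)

FAIL

Decompose io/1: map(map(C, either(either(nat, C), A)), either(char, nat)) ≐ map(map(A, B), either(C, unit)).
Decompose map/2: map(C, either(either(nat, C), A)) ≐ map(A, B),  either(char, nat) ≐ either(C, unit).
Decompose map/2: C ≐ A,  either(either(nat, C), A) ≐ B.
Bind C := A; substituting into the remaining equations gives: either(either(nat, A), A) ≐ B,  either(char, nat) ≐ either(A, unit).
Bind B := either(either(nat, A), A); no other remaining equation mentions B.
Decompose either/2: char ≐ A,  nat ≐ unit.
Bind A := char; no other remaining equation mentions A. Substituting into the earlier bindings gives C := char, B := either(either(nat, char), char).
Clash: constants nat and unit differ; no unifier exists.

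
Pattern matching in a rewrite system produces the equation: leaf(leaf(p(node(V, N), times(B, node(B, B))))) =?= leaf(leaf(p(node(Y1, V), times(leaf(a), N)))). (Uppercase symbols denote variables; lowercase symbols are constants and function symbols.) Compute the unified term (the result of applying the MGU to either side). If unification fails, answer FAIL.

Decompose leaf/1: leaf(p(node(V, N), times(B, node(B, B)))) =?= leaf(p(node(Y1, V), times(leaf(a), N))).
Decompose leaf/1: p(node(V, N), times(B, node(B, B))) =?= p(node(Y1, V), times(leaf(a), N)).
Decompose p/2: node(V, N) =?= node(Y1, V),  times(B, node(B, B)) =?= times(leaf(a), N).
Decompose node/2: V =?= Y1,  N =?= V.
Bind V := Y1; substituting into the one remaining equation that mentions V gives: N =?= Y1.
Bind N := Y1; substituting into the remaining equation gives: times(B, node(B, B)) =?= times(leaf(a), Y1).
Decompose times/2: B =?= leaf(a),  node(B, B) =?= Y1.
Bind B := leaf(a); substituting into the remaining equation gives: node(leaf(a), leaf(a)) =?= Y1.
Bind Y1 := node(leaf(a), leaf(a)). Substituting into the earlier bindings gives V := node(leaf(a), leaf(a)), N := node(leaf(a), leaf(a)).
Applying the MGU to either side gives leaf(leaf(p(node(node(leaf(a), leaf(a)), node(leaf(a), leaf(a))), times(leaf(a), node(leaf(a), leaf(a)))))).

leaf(leaf(p(node(node(leaf(a), leaf(a)), node(leaf(a), leaf(a))), times(leaf(a), node(leaf(a), leaf(a))))))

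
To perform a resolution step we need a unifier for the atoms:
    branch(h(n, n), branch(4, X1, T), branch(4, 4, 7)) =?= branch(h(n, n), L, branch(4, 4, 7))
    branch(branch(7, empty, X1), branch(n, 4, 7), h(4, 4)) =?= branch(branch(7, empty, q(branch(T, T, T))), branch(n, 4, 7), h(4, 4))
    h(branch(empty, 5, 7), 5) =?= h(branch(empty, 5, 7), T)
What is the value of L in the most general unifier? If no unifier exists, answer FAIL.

Decompose branch/3: h(n, n) =?= h(n, n),  branch(4, X1, T) =?= L,  branch(4, 4, 7) =?= branch(4, 4, 7).
Delete trivial equation h(n, n) =?= h(n, n).
Bind L := branch(4, X1, T); no other remaining equation mentions L.
Delete trivial equation branch(4, 4, 7) =?= branch(4, 4, 7).
Decompose branch/3: branch(7, empty, X1) =?= branch(7, empty, q(branch(T, T, T))),  branch(n, 4, 7) =?= branch(n, 4, 7),  h(4, 4) =?= h(4, 4).
Decompose branch/3: 7 =?= 7,  empty =?= empty,  X1 =?= q(branch(T, T, T)).
Delete trivial equation 7 =?= 7.
Delete trivial equation empty =?= empty.
Bind X1 := q(branch(T, T, T)); no other remaining equation mentions X1. Substituting into the earlier binding gives L := branch(4, q(branch(T, T, T)), T).
Delete trivial equation branch(n, 4, 7) =?= branch(n, 4, 7).
Delete trivial equation h(4, 4) =?= h(4, 4).
Decompose h/2: branch(empty, 5, 7) =?= branch(empty, 5, 7),  5 =?= T.
Delete trivial equation branch(empty, 5, 7) =?= branch(empty, 5, 7).
Bind T := 5. Substituting into the earlier bindings gives L := branch(4, q(branch(5, 5, 5)), 5), X1 := q(branch(5, 5, 5)).
MGU = { L := branch(4, q(branch(5, 5, 5)), 5), X1 := q(branch(5, 5, 5)), T := 5 }, so L := branch(4, q(branch(5, 5, 5)), 5).

branch(4, q(branch(5, 5, 5)), 5)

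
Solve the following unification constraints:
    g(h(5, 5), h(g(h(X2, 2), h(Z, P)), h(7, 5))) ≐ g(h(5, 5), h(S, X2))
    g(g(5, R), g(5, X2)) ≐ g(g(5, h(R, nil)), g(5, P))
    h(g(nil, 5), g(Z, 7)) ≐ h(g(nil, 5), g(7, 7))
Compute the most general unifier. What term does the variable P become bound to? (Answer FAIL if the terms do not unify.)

Decompose g/2: h(5, 5) ≐ h(5, 5),  h(g(h(X2, 2), h(Z, P)), h(7, 5)) ≐ h(S, X2).
Delete trivial equation h(5, 5) ≐ h(5, 5).
Decompose h/2: g(h(X2, 2), h(Z, P)) ≐ S,  h(7, 5) ≐ X2.
Bind S := g(h(X2, 2), h(Z, P)); no other remaining equation mentions S.
Bind X2 := h(7, 5); substituting into the one remaining equation that mentions X2 gives: g(g(5, R), g(5, h(7, 5))) ≐ g(g(5, h(R, nil)), g(5, P)). Substituting into the earlier binding gives S := g(h(h(7, 5), 2), h(Z, P)).
Decompose g/2: g(5, R) ≐ g(5, h(R, nil)),  g(5, h(7, 5)) ≐ g(5, P).
Decompose g/2: 5 ≐ 5,  R ≐ h(R, nil).
Delete trivial equation 5 ≐ 5.
Occurs check fails: R occurs in h(R, nil); the equation R ≐ h(R, nil) has no finite solution.

FAIL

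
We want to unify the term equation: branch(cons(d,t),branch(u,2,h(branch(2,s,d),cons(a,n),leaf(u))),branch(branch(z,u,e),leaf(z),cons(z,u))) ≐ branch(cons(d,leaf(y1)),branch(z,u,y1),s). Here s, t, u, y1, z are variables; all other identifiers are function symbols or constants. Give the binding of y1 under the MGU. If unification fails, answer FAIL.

h(branch(2,branch(branch(2,2,e),leaf(2),cons(2,2)),d),cons(a,n),leaf(2))

Decompose branch/3: cons(d,t) ≐ cons(d,leaf(y1)),  branch(u,2,h(branch(2,s,d),cons(a,n),leaf(u))) ≐ branch(z,u,y1),  branch(branch(z,u,e),leaf(z),cons(z,u)) ≐ s.
Decompose cons/2: d ≐ d,  t ≐ leaf(y1).
Delete trivial equation d ≐ d.
Bind t := leaf(y1); no other remaining equation mentions t.
Decompose branch/3: u ≐ z,  2 ≐ u,  h(branch(2,s,d),cons(a,n),leaf(u)) ≐ y1.
Bind u := z; substituting into the remaining equations gives: 2 ≐ z,  h(branch(2,s,d),cons(a,n),leaf(z)) ≐ y1,  branch(branch(z,z,e),leaf(z),cons(z,z)) ≐ s.
Bind z := 2; substituting into the remaining equations gives: h(branch(2,s,d),cons(a,n),leaf(2)) ≐ y1,  branch(branch(2,2,e),leaf(2),cons(2,2)) ≐ s. Substituting into the earlier binding gives u := 2.
Bind y1 := h(branch(2,s,d),cons(a,n),leaf(2)); no other remaining equation mentions y1. Substituting into the earlier binding gives t := leaf(h(branch(2,s,d),cons(a,n),leaf(2))).
Bind s := branch(branch(2,2,e),leaf(2),cons(2,2)). Substituting into the earlier bindings gives t := leaf(h(branch(2,branch(branch(2,2,e),leaf(2),cons(2,2)),d),cons(a,n),leaf(2))), y1 := h(branch(2,branch(branch(2,2,e),leaf(2),cons(2,2)),d),cons(a,n),leaf(2)).
MGU = { t := leaf(h(branch(2,branch(branch(2,2,e),leaf(2),cons(2,2)),d),cons(a,n),leaf(2))), u := 2, z := 2, y1 := h(branch(2,branch(branch(2,2,e),leaf(2),cons(2,2)),d),cons(a,n),leaf(2)), s := branch(branch(2,2,e),leaf(2),cons(2,2)) }, so y1 := h(branch(2,branch(branch(2,2,e),leaf(2),cons(2,2)),d),cons(a,n),leaf(2)).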